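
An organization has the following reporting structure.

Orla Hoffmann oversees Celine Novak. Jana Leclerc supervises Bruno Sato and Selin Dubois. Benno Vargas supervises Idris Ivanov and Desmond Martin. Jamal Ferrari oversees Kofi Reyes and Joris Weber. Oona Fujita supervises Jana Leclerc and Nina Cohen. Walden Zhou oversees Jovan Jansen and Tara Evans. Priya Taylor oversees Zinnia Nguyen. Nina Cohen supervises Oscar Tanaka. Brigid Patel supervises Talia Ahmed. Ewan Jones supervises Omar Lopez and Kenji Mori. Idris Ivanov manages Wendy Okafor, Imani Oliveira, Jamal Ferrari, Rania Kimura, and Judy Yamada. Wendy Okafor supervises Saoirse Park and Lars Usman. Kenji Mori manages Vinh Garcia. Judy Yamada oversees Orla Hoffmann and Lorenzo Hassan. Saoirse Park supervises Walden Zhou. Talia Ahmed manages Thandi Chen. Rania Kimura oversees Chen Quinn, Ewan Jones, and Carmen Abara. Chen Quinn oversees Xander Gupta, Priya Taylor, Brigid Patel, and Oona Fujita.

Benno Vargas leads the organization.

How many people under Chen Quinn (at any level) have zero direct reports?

The people in Chen Quinn's organization with no one reporting to them are Oscar Tanaka, Bruno Sato, Selin Dubois, Thandi Chen, Zinnia Nguyen, Xander Gupta. That is 6.

6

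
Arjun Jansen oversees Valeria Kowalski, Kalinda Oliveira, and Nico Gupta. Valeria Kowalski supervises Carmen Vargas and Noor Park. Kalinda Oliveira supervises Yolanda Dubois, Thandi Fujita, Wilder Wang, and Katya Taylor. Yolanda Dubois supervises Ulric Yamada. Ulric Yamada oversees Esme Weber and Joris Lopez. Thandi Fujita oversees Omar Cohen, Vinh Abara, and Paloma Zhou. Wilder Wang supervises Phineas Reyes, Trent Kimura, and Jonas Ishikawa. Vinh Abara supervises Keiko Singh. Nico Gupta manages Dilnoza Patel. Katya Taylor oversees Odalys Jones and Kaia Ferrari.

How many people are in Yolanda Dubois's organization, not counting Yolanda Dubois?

Yolanda Dubois directly manages Ulric Yamada. Under Ulric Yamada: Joris Lopez, Esme Weber (2). That's 3 in total.

3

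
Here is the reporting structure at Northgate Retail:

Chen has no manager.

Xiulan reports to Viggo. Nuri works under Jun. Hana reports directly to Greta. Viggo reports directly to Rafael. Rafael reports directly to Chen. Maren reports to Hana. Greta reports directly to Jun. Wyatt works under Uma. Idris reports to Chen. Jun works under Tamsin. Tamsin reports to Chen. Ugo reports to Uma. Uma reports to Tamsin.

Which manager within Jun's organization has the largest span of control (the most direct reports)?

Direct-report counts within Jun's organization: Jun has 2; Greta has 1; Hana has 1. The largest is 2, held by Jun.

Jun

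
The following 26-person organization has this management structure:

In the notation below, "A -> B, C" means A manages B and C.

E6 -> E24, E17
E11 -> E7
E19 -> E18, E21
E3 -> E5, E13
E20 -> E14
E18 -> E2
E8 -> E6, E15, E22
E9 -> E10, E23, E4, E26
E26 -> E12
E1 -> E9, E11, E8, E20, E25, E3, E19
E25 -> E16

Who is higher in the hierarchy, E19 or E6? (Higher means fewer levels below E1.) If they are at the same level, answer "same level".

E19 is 1 level below E1; E6 is 2. E19 is higher.

E19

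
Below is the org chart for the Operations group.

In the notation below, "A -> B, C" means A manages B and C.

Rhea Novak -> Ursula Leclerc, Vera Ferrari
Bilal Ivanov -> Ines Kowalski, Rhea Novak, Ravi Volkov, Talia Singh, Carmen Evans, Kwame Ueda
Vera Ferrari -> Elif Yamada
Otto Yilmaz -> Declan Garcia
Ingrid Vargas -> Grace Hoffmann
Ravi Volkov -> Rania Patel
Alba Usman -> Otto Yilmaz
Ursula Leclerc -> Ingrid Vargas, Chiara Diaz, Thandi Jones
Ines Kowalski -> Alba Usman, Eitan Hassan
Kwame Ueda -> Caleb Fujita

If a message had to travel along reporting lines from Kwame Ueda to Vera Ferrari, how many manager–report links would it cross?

3

Kwame Ueda is 1 level below Bilal Ivanov, and Vera Ferrari is 2 levels below Bilal Ivanov (their lowest common manager). The shortest path runs up from Kwame Ueda to Bilal Ivanov and back down to Vera Ferrari: 1 + 2 = 3 links.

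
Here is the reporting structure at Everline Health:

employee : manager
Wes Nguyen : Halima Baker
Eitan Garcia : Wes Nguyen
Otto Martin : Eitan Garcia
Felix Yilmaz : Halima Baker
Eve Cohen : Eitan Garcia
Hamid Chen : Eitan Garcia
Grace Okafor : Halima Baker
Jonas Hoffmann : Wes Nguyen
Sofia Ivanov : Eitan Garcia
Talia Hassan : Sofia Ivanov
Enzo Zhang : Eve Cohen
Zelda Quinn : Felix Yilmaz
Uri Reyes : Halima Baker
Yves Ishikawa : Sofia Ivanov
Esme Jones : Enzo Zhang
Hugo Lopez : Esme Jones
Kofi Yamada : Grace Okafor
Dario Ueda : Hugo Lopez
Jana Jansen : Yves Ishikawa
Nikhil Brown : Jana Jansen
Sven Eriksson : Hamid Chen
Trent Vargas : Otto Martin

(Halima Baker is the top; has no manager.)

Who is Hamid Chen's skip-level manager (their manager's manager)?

Hamid Chen reports to Eitan Garcia, and Eitan Garcia reports to Wes Nguyen. So Hamid Chen's skip-level manager is Wes Nguyen.

Wes Nguyen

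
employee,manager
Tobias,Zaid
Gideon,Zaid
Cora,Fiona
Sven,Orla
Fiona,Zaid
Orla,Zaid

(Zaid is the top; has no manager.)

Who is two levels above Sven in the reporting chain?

Zaid

Sven reports to Orla, and Orla reports to Zaid. So Sven's skip-level manager is Zaid.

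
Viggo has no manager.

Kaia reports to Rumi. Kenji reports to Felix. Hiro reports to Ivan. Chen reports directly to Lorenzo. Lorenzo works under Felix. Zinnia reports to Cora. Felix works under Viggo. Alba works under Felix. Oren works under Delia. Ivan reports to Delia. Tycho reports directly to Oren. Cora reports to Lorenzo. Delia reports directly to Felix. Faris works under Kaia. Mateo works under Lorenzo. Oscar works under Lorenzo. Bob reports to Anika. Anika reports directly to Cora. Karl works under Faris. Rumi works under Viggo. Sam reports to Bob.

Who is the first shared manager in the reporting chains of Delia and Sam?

Delia's chain of managers is Felix, Viggo. Sam's chain of managers is Bob, Anika, Cora, Lorenzo, Felix, Viggo. The first manager that appears in both chains is Felix.

Felix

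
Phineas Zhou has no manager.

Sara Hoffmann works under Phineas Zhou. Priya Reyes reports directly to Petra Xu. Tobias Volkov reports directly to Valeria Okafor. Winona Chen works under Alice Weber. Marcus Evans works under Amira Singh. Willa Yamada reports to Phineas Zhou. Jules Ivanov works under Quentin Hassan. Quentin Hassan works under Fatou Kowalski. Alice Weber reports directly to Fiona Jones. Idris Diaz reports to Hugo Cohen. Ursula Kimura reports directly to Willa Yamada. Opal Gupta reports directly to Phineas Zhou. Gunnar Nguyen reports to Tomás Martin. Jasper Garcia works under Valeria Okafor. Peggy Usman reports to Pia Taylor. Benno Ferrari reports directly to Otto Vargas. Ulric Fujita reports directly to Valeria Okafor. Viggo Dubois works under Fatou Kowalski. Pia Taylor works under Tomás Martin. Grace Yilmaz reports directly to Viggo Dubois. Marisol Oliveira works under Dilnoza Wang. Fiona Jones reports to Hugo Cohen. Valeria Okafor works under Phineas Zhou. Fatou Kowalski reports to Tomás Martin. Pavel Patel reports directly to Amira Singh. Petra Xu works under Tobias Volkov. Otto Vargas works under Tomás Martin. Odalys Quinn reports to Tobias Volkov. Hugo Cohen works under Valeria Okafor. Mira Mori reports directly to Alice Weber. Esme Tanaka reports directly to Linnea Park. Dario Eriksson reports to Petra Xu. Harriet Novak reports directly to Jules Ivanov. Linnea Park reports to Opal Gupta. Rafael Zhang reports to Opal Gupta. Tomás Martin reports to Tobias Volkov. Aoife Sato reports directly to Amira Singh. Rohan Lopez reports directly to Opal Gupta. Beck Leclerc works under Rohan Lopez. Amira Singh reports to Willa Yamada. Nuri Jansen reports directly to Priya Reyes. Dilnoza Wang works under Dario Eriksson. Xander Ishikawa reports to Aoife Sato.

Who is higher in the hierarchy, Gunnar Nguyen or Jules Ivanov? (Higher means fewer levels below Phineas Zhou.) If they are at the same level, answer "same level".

Gunnar Nguyen is 4 levels below Phineas Zhou; Jules Ivanov is 6. Gunnar Nguyen is higher.

Gunnar Nguyen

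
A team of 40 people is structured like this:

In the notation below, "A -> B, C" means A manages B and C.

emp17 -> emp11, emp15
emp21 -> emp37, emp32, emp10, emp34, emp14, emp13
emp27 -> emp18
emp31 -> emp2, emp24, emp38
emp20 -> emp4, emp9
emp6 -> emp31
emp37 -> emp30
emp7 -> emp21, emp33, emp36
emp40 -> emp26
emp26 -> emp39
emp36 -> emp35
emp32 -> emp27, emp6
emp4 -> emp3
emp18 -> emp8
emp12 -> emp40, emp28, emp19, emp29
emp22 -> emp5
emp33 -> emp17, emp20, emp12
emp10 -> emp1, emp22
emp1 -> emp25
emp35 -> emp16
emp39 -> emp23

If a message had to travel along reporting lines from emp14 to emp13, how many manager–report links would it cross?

2

emp14 is 1 level below emp21, and emp13 is 1 level below emp21 (their lowest common manager). The shortest path runs up from emp14 to emp21 and back down to emp13: 1 + 1 = 2 links.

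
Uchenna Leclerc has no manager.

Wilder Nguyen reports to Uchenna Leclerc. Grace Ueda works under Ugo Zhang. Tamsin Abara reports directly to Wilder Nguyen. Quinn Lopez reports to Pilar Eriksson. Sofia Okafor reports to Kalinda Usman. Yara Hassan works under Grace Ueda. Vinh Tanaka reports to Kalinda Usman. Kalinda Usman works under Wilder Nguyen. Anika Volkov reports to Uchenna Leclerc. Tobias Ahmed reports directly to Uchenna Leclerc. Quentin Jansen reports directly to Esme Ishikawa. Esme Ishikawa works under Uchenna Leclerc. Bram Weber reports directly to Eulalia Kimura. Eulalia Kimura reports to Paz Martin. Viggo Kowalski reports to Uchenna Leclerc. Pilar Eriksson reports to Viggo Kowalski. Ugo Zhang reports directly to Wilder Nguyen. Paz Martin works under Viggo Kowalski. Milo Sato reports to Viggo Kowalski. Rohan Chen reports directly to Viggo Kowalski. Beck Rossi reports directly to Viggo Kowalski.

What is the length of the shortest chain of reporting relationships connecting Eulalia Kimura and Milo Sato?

Eulalia Kimura is 2 levels below Viggo Kowalski, and Milo Sato is 1 level below Viggo Kowalski (their lowest common manager). The shortest path runs up from Eulalia Kimura to Viggo Kowalski and back down to Milo Sato: 2 + 1 = 3 links.

3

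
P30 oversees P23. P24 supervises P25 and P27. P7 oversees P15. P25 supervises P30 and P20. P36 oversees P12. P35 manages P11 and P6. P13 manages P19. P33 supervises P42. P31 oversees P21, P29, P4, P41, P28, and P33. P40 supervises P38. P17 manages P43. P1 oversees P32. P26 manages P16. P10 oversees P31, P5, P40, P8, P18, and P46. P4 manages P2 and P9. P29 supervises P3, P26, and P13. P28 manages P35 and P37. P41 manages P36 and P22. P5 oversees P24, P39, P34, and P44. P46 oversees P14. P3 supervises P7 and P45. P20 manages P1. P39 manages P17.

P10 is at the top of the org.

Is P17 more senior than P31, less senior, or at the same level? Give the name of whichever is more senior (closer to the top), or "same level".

P31

P17 is 3 levels below P10; P31 is 1. P31 is higher.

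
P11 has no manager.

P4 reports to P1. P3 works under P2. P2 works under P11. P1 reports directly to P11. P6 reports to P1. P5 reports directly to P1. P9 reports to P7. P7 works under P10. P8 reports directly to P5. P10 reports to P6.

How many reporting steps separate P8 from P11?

3

Chain from P8 up to P11: P8 → P5 → P1 → P11. That is 3 steps up, so P8 is 3 levels below P11.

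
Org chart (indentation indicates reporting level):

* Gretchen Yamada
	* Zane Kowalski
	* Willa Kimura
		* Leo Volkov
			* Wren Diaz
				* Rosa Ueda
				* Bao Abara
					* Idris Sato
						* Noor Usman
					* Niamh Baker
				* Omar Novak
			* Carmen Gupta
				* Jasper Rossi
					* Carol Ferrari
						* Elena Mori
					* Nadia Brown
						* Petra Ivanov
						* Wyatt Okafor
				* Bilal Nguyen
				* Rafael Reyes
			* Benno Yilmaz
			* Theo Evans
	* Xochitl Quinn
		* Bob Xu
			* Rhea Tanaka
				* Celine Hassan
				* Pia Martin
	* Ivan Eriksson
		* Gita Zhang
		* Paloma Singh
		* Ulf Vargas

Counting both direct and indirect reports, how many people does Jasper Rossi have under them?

5

Jasper Rossi directly manages Carol Ferrari, Nadia Brown. Under Carol Ferrari: Elena Mori (1). Under Nadia Brown: Wyatt Okafor, Petra Ivanov (2). So Jasper Rossi's organization is 2 direct reports plus everyone under them: 2 + 3 = 5.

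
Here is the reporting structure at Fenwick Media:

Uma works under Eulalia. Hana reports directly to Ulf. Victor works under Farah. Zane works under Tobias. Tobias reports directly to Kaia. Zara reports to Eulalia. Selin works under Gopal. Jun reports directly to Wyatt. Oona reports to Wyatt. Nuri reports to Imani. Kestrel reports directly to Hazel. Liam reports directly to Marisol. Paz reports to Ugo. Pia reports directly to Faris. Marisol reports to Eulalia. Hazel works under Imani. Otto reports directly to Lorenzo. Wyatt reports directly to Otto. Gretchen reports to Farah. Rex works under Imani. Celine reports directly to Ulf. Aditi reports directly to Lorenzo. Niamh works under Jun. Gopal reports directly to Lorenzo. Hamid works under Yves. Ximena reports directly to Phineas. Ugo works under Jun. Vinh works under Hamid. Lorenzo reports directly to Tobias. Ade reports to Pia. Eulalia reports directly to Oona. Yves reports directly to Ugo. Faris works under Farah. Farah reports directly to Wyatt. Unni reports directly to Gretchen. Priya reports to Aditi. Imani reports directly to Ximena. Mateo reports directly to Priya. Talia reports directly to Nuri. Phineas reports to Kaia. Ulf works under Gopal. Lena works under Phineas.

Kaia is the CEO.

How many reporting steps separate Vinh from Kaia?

9

Chain from Vinh up to Kaia: Vinh → Hamid → Yves → Ugo → Jun → Wyatt → Otto → Lorenzo → Tobias → Kaia. That is 9 steps up, so Vinh is 9 levels below Kaia.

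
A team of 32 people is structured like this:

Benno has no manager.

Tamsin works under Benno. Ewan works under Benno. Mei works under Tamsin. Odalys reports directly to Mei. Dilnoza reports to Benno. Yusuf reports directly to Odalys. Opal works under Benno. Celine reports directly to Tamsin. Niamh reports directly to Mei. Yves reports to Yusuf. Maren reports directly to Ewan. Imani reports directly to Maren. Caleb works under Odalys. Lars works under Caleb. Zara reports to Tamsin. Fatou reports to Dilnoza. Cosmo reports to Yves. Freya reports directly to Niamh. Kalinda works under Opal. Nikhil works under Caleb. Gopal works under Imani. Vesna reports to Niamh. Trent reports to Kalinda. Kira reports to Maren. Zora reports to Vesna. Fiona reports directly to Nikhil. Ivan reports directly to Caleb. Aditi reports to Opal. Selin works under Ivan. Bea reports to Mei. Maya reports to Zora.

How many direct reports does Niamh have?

2

Niamh directly manages Freya, Vesna. That is 2 direct reports.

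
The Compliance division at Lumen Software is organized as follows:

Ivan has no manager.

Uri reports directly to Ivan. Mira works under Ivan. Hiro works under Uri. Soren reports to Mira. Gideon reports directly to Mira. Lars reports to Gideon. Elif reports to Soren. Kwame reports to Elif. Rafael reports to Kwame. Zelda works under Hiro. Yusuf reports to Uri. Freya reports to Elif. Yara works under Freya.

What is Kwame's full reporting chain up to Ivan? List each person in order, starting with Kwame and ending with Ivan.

Kwame reports to Elif. Elif reports to Soren. Soren reports to Mira. Mira reports to Ivan. Ivan is at the top.

Kwame -> Elif -> Soren -> Mira -> Ivan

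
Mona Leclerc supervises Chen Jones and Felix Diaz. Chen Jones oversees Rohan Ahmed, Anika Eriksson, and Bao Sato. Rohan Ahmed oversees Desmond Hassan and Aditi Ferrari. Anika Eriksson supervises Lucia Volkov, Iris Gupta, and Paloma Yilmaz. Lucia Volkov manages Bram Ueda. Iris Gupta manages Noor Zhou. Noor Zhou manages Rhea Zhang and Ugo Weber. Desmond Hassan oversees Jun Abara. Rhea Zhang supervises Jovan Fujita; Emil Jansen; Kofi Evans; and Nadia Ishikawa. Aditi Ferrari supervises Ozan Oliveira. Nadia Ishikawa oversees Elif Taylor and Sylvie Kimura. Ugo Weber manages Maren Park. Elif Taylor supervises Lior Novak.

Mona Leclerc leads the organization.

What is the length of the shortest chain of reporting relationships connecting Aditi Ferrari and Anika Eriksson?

3

Aditi Ferrari is 2 levels below Chen Jones, and Anika Eriksson is 1 level below Chen Jones (their lowest common manager). The shortest path runs up from Aditi Ferrari to Chen Jones and back down to Anika Eriksson: 2 + 1 = 3 links.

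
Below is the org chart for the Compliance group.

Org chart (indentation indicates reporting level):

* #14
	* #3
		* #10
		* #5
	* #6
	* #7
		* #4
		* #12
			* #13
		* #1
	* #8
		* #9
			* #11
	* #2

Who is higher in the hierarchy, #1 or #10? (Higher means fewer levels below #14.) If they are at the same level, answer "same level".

same level

Both #1 and #10 are 2 levels below #14.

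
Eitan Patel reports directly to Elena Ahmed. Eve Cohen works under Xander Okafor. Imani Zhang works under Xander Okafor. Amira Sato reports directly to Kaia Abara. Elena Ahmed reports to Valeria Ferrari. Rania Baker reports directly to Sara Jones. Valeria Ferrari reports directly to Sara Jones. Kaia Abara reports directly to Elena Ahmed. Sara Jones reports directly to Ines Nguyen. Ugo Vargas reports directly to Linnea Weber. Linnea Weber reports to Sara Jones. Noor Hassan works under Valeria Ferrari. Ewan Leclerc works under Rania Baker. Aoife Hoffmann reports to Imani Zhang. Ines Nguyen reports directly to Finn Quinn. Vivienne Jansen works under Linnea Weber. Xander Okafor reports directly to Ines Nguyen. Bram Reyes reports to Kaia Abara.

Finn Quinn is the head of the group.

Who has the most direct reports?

Sara Jones

Direct-report counts: Finn Quinn has 1; Ines Nguyen has 2; Sara Jones has 3; Rania Baker has 1; Linnea Weber has 2; Valeria Ferrari has 2; Elena Ahmed has 2; Kaia Abara has 2; Xander Okafor has 2; Imani Zhang has 1. The largest is 3, held by Sara Jones.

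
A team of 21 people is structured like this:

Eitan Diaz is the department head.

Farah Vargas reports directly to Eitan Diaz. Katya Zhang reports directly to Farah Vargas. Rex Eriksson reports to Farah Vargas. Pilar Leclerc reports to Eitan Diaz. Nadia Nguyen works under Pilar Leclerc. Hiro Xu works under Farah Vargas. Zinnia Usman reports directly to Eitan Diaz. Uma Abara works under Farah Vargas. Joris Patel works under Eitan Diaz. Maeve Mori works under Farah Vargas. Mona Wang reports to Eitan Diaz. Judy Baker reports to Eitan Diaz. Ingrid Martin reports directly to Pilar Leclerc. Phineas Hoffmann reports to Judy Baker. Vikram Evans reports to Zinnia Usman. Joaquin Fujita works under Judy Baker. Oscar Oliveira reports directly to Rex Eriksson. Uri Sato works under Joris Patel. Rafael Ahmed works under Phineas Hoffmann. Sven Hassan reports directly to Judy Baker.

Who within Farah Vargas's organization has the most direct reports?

Direct-report counts within Farah Vargas's organization: Farah Vargas has 5; Rex Eriksson has 1. The largest is 5, held by Farah Vargas.

Farah Vargas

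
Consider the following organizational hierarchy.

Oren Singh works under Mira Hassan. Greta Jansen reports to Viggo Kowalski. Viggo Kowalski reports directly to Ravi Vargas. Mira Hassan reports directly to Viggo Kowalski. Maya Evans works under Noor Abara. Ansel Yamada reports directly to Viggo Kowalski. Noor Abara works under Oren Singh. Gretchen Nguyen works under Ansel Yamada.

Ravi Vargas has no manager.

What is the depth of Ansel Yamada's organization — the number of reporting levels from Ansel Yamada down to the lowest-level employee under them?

1

The longest chain under Ansel Yamada runs Ansel Yamada → Gretchen Nguyen, which is 1 level below Ansel Yamada.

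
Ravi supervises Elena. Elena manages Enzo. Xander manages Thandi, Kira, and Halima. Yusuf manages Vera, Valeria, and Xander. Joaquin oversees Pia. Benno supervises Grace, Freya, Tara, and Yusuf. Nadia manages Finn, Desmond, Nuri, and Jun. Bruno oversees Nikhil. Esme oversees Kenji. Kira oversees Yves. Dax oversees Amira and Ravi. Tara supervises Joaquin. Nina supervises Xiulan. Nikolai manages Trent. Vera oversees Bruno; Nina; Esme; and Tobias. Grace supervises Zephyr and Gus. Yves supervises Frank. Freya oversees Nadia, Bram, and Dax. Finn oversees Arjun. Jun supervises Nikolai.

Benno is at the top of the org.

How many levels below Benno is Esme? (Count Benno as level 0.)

Chain from Esme up to Benno: Esme → Vera → Yusuf → Benno. That is 3 steps up, so Esme is 3 levels below Benno.

3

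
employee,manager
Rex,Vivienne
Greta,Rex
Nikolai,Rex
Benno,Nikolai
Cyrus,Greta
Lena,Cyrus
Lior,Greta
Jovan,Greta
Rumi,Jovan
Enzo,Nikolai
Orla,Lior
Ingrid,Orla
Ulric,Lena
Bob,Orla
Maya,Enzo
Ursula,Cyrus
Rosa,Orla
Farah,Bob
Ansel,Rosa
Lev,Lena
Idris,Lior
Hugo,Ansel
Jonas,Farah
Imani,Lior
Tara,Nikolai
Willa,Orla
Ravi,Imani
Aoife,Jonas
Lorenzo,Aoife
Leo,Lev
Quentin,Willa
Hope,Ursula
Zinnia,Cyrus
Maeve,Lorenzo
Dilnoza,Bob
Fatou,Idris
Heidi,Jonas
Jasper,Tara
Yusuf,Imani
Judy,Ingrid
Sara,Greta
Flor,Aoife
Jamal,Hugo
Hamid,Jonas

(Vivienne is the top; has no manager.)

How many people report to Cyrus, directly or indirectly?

Cyrus directly manages Lena, Ursula, Zinnia. Under Lena: Lev, Leo, Ulric (3). Under Ursula: Hope (1). Zinnia has no reports. So Cyrus's organization is 3 direct reports plus everyone under them: 4 + 2 + 1 = 7.

7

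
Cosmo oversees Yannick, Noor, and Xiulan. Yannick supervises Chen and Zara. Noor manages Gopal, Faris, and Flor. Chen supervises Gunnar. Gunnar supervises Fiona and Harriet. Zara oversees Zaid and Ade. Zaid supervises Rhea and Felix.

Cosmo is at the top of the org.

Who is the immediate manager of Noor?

Noor reports directly to Cosmo.

Cosmo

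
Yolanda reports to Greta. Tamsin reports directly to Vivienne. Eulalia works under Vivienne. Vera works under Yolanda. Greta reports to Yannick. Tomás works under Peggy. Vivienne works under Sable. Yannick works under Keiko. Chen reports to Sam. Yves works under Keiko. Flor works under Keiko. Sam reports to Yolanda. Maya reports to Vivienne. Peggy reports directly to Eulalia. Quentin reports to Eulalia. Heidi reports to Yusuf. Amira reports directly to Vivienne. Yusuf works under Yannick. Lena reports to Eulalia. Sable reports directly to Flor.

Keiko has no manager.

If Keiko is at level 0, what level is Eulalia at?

Chain from Eulalia up to Keiko: Eulalia → Vivienne → Sable → Flor → Keiko. That is 4 steps up, so Eulalia is 4 levels below Keiko.

4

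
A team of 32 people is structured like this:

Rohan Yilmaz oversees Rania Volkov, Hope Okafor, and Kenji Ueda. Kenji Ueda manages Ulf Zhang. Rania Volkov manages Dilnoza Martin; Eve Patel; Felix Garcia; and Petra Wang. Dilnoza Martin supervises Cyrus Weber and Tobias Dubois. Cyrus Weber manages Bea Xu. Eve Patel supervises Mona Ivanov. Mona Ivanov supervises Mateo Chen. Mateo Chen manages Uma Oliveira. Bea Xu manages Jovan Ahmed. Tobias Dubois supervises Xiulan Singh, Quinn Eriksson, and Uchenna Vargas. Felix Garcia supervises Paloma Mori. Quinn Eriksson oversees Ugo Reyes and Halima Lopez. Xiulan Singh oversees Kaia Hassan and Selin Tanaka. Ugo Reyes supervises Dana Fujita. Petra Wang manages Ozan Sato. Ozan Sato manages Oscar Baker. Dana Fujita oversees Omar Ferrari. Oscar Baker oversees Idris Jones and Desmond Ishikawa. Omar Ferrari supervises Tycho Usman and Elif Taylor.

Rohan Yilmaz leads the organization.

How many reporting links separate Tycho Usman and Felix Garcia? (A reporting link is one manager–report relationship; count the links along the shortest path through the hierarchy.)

8

Tycho Usman is 7 levels below Rania Volkov, and Felix Garcia is 1 level below Rania Volkov (their lowest common manager). The shortest path runs up from Tycho Usman to Rania Volkov and back down to Felix Garcia: 7 + 1 = 8 links.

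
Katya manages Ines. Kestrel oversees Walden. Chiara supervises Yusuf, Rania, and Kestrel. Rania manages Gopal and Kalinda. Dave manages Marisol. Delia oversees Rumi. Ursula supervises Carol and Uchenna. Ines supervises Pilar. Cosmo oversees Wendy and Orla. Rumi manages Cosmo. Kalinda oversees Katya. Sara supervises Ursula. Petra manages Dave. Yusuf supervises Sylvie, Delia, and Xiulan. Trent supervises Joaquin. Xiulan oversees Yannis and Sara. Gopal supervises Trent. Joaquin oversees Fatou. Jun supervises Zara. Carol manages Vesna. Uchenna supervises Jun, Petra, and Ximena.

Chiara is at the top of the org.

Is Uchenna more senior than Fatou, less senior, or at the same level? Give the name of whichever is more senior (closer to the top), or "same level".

same level

Both Uchenna and Fatou are 5 levels below Chiara.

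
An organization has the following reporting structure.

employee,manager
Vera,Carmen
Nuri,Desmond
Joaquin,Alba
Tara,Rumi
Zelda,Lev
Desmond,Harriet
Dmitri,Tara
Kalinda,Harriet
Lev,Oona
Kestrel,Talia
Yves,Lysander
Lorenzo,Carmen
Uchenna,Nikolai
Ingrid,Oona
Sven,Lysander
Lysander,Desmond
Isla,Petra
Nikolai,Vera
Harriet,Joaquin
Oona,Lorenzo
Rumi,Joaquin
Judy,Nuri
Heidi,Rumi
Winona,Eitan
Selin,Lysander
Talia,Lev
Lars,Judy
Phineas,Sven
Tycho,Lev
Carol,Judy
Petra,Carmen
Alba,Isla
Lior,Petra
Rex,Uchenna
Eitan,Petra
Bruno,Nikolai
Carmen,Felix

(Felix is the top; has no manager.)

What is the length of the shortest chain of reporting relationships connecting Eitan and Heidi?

6

Eitan is 1 level below Petra, and Heidi is 5 levels below Petra (their lowest common manager). The shortest path runs up from Eitan to Petra and back down to Heidi: 1 + 5 = 6 links.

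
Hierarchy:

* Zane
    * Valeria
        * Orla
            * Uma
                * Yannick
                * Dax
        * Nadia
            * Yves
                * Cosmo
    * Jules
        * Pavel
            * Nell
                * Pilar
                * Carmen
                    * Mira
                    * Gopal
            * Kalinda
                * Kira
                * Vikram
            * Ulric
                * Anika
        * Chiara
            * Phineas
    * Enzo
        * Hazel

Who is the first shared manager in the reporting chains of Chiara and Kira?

Jules

Chiara's chain of managers is Jules, Zane. Kira's chain of managers is Kalinda, Pavel, Jules, Zane. The first manager that appears in both chains is Jules.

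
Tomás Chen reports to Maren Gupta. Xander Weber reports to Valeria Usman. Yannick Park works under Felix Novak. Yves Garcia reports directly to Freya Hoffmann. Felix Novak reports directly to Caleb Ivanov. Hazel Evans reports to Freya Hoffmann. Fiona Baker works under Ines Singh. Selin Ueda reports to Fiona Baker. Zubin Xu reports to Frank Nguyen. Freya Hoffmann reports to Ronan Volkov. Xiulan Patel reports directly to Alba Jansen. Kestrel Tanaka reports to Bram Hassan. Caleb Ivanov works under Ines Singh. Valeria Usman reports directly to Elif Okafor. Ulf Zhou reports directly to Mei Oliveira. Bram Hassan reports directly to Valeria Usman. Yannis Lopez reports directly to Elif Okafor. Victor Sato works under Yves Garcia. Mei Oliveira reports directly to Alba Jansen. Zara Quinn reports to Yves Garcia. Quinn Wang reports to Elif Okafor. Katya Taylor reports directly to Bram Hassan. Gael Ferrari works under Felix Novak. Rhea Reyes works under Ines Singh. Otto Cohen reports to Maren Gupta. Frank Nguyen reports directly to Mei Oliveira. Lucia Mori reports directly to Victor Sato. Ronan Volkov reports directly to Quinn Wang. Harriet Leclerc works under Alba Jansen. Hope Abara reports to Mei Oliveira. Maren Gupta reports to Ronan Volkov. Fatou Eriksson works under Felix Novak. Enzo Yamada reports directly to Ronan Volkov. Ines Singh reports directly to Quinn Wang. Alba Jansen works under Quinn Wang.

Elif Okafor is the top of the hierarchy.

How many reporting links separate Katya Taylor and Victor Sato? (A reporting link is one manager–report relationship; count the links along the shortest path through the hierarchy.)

8

Katya Taylor is 3 levels below Elif Okafor, and Victor Sato is 5 levels below Elif Okafor (their lowest common manager). The shortest path runs up from Katya Taylor to Elif Okafor and back down to Victor Sato: 3 + 5 = 8 links.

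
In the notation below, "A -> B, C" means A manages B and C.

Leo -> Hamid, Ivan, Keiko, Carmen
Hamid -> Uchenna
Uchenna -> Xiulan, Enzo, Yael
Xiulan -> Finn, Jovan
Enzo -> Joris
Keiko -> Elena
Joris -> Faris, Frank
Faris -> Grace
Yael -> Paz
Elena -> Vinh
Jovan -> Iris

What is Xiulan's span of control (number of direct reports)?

Xiulan directly manages Finn, Jovan. That is 2 direct reports.

2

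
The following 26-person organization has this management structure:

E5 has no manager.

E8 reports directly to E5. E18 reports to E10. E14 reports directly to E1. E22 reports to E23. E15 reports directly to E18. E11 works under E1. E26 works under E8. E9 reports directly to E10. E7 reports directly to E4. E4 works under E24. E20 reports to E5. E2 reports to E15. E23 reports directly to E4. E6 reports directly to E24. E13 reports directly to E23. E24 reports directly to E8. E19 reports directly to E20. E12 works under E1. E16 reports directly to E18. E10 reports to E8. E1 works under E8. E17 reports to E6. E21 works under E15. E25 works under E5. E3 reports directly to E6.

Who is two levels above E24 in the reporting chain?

E5

E24 reports to E8, and E8 reports to E5. So E24's skip-level manager is E5.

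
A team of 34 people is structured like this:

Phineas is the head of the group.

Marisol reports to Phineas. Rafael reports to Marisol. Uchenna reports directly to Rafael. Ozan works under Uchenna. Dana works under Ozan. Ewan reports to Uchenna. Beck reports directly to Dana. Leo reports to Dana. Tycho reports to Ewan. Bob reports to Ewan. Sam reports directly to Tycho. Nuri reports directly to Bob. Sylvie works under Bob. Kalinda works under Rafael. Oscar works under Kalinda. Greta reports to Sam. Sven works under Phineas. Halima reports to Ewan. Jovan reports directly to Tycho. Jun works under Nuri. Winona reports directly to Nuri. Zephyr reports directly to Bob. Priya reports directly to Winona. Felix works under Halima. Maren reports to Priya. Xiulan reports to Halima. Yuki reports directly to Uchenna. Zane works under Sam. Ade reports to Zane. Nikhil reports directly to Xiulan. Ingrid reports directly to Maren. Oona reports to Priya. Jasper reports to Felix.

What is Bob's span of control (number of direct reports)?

3

Bob directly manages Nuri, Sylvie, Zephyr. That is 3 direct reports.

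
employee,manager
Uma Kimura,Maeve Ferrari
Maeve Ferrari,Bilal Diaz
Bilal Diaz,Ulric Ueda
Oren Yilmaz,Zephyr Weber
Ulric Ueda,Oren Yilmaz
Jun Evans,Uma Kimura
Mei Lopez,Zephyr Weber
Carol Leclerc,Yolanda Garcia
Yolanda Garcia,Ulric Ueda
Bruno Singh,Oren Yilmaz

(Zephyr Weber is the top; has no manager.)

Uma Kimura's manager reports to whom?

Bilal Diaz

Uma Kimura reports to Maeve Ferrari, and Maeve Ferrari reports to Bilal Diaz. So Uma Kimura's skip-level manager is Bilal Diaz.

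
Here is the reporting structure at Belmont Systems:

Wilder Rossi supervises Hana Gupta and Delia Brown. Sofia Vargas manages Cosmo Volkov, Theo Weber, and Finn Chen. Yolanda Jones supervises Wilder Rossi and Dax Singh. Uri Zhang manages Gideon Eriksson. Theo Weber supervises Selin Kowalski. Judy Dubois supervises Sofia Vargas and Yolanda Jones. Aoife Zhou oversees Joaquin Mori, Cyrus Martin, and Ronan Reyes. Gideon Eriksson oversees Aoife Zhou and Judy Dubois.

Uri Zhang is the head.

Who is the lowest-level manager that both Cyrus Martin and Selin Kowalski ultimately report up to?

Gideon Eriksson

Cyrus Martin's chain of managers is Aoife Zhou, Gideon Eriksson, Uri Zhang. Selin Kowalski's chain of managers is Theo Weber, Sofia Vargas, Judy Dubois, Gideon Eriksson, Uri Zhang. The first manager that appears in both chains is Gideon Eriksson.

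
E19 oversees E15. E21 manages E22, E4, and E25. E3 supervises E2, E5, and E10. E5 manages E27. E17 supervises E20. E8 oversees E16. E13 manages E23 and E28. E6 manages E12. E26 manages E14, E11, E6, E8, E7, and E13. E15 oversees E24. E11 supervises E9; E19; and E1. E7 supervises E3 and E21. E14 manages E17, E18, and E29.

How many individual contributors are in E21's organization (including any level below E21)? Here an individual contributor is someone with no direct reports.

3

The people in E21's organization with no one reporting to them are E22, E25, E4. That is 3.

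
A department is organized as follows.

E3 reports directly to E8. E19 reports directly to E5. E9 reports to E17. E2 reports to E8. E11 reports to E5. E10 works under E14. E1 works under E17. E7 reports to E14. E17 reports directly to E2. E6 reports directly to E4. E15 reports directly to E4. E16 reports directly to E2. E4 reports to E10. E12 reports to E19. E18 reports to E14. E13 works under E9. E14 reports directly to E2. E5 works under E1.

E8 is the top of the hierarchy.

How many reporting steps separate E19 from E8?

Chain from E19 up to E8: E19 → E5 → E1 → E17 → E2 → E8. That is 5 steps up, so E19 is 5 levels below E8.

5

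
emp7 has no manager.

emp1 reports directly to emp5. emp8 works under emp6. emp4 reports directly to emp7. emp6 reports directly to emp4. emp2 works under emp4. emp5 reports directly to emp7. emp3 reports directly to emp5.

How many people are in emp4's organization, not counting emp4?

3

emp4 directly manages emp6, emp2. Under emp6: emp8 (1). emp2 has no reports. So emp4's organization is 2 direct reports plus everyone under them: 2 + 1 = 3.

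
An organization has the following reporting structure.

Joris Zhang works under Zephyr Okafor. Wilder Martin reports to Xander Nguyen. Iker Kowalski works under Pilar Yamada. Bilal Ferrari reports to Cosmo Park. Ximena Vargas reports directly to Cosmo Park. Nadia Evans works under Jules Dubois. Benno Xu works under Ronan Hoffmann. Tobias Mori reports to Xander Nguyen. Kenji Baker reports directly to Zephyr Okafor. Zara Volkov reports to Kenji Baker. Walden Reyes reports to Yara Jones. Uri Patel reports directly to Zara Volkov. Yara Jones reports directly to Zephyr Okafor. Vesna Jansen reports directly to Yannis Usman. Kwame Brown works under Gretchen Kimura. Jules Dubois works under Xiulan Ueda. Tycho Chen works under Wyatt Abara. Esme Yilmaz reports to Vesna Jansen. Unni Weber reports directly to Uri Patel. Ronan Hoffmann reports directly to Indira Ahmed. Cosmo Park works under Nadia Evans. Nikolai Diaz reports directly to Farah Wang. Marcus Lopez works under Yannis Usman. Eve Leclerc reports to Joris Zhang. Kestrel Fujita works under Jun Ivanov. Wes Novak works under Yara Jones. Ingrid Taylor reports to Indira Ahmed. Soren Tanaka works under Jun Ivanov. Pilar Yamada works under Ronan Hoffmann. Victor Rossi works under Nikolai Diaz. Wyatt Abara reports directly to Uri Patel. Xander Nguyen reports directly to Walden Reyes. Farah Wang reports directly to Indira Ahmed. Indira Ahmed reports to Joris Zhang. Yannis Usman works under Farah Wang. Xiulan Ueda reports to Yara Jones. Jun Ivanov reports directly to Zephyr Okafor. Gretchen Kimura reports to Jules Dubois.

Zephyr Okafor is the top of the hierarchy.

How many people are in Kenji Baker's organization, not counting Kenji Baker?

5

Kenji Baker directly manages Zara Volkov. Under Zara Volkov: Uri Patel, Wyatt Abara, Tycho Chen, Unni Weber (4). That's 5 in total.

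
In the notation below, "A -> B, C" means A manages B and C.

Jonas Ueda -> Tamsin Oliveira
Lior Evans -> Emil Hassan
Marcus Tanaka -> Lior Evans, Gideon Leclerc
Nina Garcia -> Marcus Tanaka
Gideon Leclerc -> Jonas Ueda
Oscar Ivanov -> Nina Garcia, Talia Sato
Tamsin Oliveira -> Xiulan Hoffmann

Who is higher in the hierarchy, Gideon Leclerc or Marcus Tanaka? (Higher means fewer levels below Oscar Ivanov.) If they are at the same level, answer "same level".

Marcus Tanaka

Gideon Leclerc is 3 levels below Oscar Ivanov; Marcus Tanaka is 2. Marcus Tanaka is higher.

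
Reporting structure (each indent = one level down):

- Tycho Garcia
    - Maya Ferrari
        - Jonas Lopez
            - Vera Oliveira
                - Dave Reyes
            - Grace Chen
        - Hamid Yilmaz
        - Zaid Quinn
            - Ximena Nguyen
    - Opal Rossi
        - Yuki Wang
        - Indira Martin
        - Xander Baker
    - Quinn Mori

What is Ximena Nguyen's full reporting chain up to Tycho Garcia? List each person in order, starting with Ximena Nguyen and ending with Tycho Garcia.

Ximena Nguyen -> Zaid Quinn -> Maya Ferrari -> Tycho Garcia

Ximena Nguyen reports to Zaid Quinn. Zaid Quinn reports to Maya Ferrari. Maya Ferrari reports to Tycho Garcia. Tycho Garcia is at the top.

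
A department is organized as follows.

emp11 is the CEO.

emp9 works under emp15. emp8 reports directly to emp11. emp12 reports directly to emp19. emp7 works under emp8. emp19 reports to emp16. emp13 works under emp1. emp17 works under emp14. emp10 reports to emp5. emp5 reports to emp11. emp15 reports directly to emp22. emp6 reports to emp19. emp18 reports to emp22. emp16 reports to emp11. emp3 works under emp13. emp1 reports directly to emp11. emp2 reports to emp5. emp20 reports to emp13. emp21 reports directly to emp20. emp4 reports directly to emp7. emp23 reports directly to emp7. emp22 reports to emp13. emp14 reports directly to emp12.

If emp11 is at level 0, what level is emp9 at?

5

Chain from emp9 up to emp11: emp9 → emp15 → emp22 → emp13 → emp1 → emp11. That is 5 steps up, so emp9 is 5 levels below emp11.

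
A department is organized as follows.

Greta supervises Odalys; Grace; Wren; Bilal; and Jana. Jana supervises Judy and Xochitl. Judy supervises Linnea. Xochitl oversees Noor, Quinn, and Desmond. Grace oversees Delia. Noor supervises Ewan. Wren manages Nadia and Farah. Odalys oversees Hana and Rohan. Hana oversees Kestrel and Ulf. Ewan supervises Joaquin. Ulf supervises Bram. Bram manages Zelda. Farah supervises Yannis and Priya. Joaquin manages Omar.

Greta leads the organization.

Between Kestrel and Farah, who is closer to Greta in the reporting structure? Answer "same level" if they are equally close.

Kestrel is 3 levels below Greta; Farah is 2. Farah is higher.

Farah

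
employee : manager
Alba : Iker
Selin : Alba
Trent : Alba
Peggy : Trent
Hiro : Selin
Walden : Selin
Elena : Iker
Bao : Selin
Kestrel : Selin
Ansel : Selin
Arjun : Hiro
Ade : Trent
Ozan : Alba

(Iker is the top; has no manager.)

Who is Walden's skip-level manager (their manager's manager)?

Alba

Walden reports to Selin, and Selin reports to Alba. So Walden's skip-level manager is Alba.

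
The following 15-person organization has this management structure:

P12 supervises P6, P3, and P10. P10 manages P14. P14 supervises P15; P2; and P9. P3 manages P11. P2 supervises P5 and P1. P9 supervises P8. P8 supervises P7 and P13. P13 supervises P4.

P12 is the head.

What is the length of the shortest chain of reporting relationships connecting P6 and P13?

6

P6 is 1 level below P12, and P13 is 5 levels below P12 (their lowest common manager). The shortest path runs up from P6 to P12 and back down to P13: 1 + 5 = 6 links.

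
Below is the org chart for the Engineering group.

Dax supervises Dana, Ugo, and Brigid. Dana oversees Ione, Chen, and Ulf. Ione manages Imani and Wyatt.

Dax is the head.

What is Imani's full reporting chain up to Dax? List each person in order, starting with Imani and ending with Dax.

Imani reports to Ione. Ione reports to Dana. Dana reports to Dax. Dax is at the top.

Imani -> Ione -> Dana -> Dax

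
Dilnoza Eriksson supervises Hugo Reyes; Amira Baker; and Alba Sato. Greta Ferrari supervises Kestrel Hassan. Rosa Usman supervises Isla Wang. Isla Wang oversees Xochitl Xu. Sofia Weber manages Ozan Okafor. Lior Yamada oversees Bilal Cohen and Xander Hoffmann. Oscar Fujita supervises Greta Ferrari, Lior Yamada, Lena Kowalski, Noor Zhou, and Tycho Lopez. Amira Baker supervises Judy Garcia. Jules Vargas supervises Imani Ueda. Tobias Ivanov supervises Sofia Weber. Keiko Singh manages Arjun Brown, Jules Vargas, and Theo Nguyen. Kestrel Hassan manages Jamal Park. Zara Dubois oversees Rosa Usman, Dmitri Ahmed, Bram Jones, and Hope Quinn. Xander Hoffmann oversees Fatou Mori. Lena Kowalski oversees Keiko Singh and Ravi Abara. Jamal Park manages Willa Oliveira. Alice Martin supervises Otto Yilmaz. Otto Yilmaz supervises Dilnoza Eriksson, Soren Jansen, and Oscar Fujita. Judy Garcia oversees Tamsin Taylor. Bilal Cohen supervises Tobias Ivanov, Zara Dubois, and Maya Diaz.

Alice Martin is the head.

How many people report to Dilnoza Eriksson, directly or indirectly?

5

Dilnoza Eriksson directly manages Hugo Reyes, Amira Baker, Alba Sato. Hugo Reyes has no reports. Under Amira Baker: Judy Garcia, Tamsin Taylor (2). Alba Sato has no reports. So Dilnoza Eriksson's organization is 3 direct reports plus everyone under them: 1 + 3 + 1 = 5.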